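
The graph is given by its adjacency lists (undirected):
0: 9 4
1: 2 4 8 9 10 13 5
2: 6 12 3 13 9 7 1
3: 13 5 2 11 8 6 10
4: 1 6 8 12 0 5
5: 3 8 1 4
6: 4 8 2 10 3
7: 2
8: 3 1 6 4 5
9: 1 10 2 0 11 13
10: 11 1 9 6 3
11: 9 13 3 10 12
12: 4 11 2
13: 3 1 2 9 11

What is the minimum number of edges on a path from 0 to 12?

2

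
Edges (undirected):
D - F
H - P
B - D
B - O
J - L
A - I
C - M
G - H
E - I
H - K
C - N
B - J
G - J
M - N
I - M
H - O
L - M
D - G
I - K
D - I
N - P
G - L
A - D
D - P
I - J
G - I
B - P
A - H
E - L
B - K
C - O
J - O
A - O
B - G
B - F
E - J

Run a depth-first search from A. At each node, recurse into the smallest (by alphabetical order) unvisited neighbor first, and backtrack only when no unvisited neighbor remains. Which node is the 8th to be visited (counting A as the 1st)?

I

Visit A
A → D
D → B
B → F
B → G
G → H
H → K
K → I
I → E
E → J
J → L
L → M
M → C
C → N
N → P
C → O

Visit order: A, D, B, F, G, H, K, I, E, J, L, M, C, N, P, O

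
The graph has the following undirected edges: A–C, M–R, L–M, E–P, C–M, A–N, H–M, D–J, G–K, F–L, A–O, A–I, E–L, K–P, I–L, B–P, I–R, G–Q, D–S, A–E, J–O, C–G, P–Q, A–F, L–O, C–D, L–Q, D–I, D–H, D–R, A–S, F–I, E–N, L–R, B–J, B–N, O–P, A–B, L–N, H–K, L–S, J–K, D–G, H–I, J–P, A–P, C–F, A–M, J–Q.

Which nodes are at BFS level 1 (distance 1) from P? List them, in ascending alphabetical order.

A, B, E, J, K, O, Q

Level 0: P
Level 1: A, B, E, J, K, O, Q
Level 2: C, D, F, G, H, I, L, M, N, S
Level 3: R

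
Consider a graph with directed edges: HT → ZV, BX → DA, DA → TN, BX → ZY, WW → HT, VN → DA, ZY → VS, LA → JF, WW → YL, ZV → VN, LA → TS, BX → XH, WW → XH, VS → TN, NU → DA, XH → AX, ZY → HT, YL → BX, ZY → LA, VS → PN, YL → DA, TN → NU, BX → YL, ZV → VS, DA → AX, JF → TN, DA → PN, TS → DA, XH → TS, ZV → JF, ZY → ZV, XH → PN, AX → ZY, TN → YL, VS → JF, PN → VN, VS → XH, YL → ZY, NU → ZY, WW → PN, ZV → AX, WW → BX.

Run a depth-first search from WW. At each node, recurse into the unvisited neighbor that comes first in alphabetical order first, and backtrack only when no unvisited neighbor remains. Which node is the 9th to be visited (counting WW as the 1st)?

Visit WW
WW → BX
BX → DA
DA → AX
AX → ZY
ZY → HT
HT → ZV
ZV → JF
JF → TN
TN → NU
TN → YL
ZV → VN
ZV → VS
VS → PN
VS → XH
XH → TS
ZY → LA

Visit order: WW, BX, DA, AX, ZY, HT, ZV, JF, TN, NU, YL, VN, VS, PN, XH, TS, LA

TN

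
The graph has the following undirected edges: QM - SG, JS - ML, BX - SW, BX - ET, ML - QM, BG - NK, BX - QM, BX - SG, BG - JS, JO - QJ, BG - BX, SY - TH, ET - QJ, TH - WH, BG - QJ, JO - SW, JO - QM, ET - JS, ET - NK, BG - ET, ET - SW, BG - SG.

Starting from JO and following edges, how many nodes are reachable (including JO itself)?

BFS from JO visits: JO, QJ, QM, SW, BG, ET, BX, ML, SG, JS, NK
Reachable nodes: 11 of 14 total.

11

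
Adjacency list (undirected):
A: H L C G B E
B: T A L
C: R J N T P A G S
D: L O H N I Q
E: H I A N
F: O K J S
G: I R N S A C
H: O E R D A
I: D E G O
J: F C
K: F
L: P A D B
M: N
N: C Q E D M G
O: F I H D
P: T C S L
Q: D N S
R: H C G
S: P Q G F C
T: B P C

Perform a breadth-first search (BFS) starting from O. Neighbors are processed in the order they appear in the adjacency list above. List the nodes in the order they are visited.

O → F → I → H → D → K → J → S → E → G → R → A → L → N → Q → C → P → B → M → T

Visit O; enqueue F, I, H, D → queue [F, I, H, D]
Visit F; enqueue K, J, S → queue [I, H, D, K, J, S]
Visit I; enqueue E, G → queue [H, D, K, J, S, E, G]
Visit H; enqueue R, A → queue [D, K, J, S, E, G, R, A]
Visit D; enqueue L, N, Q → queue [K, J, S, E, G, R, A, L, N, Q]
Visit K → queue [J, S, E, G, R, A, L, N, Q]
Visit J; enqueue C → queue [S, E, G, R, A, L, N, Q, C]
Visit S; enqueue P → queue [E, G, R, A, L, N, Q, C, P]
Visit E → queue [G, R, A, L, N, Q, C, P]
Visit G → queue [R, A, L, N, Q, C, P]
Visit R → queue [A, L, N, Q, C, P]
Visit A; enqueue B → queue [L, N, Q, C, P, B]
Visit L → queue [N, Q, C, P, B]
Visit N; enqueue M → queue [Q, C, P, B, M]
Visit Q → queue [C, P, B, M]
Visit C; enqueue T → queue [P, B, M, T]
Visit P → queue [B, M, T]
Visit B → queue [M, T]
Visit M → queue [T]
Visit T → queue []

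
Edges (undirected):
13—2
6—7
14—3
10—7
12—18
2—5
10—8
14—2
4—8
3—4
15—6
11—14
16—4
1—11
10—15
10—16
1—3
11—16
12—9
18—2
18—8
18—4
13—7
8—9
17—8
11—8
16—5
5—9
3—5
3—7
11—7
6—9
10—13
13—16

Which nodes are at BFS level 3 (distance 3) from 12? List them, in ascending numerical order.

3, 7, 10, 11, 13, 14, 15, 16, 17

Level 0: 12
Level 1: 9, 18
Level 2: 2, 4, 5, 6, 8
Level 3: 3, 7, 10, 11, 13, 14, 15, 16, 17
Level 4: 1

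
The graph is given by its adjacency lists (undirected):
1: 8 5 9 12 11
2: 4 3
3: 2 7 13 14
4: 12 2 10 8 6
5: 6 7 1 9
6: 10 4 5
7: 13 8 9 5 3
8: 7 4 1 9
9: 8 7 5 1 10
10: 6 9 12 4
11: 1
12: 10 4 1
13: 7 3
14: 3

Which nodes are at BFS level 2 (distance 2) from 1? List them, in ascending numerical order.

Level 0: 1
Level 1: 5, 8, 9, 11, 12
Level 2: 4, 6, 7, 10
Level 3: 2, 3, 13
Level 4: 14

4, 6, 7, 10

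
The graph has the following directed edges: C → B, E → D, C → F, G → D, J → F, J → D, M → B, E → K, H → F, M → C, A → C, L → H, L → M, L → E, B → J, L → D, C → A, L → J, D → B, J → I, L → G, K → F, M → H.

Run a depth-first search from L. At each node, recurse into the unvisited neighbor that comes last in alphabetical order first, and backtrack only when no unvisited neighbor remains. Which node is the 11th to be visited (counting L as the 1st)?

Visit L
L → M
M → H
H → F
M → C
C → B
B → J
J → I
J → D
C → A
L → G
L → E
E → K

Visit order: L, M, H, F, C, B, J, I, D, A, G, E, K

G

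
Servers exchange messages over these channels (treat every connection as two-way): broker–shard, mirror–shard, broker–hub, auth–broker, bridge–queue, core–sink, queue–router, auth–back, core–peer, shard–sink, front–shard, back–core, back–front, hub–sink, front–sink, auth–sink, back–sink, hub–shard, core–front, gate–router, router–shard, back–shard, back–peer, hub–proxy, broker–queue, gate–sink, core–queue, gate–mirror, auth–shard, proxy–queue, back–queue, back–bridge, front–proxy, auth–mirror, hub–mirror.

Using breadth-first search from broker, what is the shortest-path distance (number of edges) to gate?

Level 0: broker
Level 1: auth, hub, queue, shard
Level 2: back, bridge, core, front, mirror, proxy, router, sink
Level 3: gate, peer
gate first appears at level 3.

3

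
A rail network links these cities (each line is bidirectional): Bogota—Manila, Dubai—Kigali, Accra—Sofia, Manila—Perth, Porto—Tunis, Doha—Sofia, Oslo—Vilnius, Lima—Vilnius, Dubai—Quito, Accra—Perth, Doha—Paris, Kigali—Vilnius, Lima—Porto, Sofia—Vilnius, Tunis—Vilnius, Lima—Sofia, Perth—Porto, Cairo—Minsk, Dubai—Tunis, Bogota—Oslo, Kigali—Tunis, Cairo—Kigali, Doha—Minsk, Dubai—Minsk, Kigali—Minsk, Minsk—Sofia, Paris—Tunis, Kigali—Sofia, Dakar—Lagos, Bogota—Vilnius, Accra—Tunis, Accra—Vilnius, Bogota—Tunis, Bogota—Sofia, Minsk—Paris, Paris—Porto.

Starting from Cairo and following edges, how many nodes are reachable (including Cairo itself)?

BFS from Cairo visits: Cairo, Kigali, Minsk, Dubai, Sofia, Tunis, Vilnius, Doha, Paris, Quito, Accra, Bogota, Lima, Porto, Oslo, Perth, Manila
Reachable nodes: 17 of 19 total.

17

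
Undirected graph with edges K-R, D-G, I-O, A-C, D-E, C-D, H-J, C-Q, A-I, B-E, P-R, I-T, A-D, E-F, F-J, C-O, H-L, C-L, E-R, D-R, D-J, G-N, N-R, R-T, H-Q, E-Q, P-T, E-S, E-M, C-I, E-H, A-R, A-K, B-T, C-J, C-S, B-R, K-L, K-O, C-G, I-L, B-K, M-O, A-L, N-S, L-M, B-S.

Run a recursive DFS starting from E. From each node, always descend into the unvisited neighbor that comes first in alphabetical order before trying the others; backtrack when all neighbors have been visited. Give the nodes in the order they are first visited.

Visit E
E → B
B → K
K → A
A → C
C → D
D → G
G → N
N → R
R → P
P → T
T → I
I → L
L → H
H → J
J → F
H → Q
L → M
M → O
N → S

E, B, K, A, C, D, G, N, R, P, T, I, L, H, J, F, Q, M, O, S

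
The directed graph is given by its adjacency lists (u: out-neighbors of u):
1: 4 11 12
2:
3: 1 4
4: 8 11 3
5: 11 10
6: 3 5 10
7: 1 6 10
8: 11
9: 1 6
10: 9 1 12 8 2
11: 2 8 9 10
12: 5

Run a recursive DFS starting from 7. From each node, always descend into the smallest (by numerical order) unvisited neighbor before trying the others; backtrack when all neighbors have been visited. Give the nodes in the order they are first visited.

Visit 7
7 → 1
1 → 4
4 → 3
4 → 8
8 → 11
11 → 2
11 → 9
9 → 6
6 → 5
5 → 10
10 → 12

7 → 1 → 4 → 3 → 8 → 11 → 2 → 9 → 6 → 5 → 10 → 12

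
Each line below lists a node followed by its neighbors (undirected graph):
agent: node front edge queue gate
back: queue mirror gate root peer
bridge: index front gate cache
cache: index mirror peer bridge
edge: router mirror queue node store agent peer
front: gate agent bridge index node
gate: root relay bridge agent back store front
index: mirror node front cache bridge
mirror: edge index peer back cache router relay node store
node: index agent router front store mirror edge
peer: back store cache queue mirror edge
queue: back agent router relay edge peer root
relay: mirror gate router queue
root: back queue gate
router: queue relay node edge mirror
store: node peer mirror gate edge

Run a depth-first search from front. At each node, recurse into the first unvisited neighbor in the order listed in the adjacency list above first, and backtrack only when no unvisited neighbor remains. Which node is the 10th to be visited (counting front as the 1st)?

edge

Visit front
front → gate
gate → root
root → back
back → queue
queue → agent
agent → node
node → index
index → mirror
mirror → edge
edge → router
router → relay
edge → store
store → peer
peer → cache
cache → bridge

Visit order: front, gate, root, back, queue, agent, node, index, mirror, edge, router, relay, store, peer, cache, bridge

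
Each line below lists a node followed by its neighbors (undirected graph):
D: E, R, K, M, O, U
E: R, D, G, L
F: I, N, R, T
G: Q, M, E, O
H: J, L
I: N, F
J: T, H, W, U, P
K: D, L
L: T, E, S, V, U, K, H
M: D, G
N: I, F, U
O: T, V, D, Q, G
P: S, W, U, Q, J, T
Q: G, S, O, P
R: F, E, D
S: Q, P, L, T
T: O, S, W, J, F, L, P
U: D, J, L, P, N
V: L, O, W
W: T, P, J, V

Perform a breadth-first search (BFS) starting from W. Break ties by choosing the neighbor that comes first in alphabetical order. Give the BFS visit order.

Visit W; enqueue J, P, T, V → queue [J, P, T, V]
Visit J; enqueue H, U → queue [P, T, V, H, U]
Visit P; enqueue Q, S → queue [T, V, H, U, Q, S]
Visit T; enqueue F, L, O → queue [V, H, U, Q, S, F, L, O]
Visit V → queue [H, U, Q, S, F, L, O]
Visit H → queue [U, Q, S, F, L, O]
Visit U; enqueue D, N → queue [Q, S, F, L, O, D, N]
Visit Q; enqueue G → queue [S, F, L, O, D, N, G]
Visit S → queue [F, L, O, D, N, G]
Visit F; enqueue I, R → queue [L, O, D, N, G, I, R]
Visit L; enqueue E, K → queue [O, D, N, G, I, R, E, K]
Visit O → queue [D, N, G, I, R, E, K]
Visit D; enqueue M → queue [N, G, I, R, E, K, M]
Visit N → queue [G, I, R, E, K, M]
Visit G → queue [I, R, E, K, M]
Visit I → queue [R, E, K, M]
Visit R → queue [E, K, M]
Visit E → queue [K, M]
Visit K → queue [M]
Visit M → queue []

W, J, P, T, V, H, U, Q, S, F, L, O, D, N, G, I, R, E, K, M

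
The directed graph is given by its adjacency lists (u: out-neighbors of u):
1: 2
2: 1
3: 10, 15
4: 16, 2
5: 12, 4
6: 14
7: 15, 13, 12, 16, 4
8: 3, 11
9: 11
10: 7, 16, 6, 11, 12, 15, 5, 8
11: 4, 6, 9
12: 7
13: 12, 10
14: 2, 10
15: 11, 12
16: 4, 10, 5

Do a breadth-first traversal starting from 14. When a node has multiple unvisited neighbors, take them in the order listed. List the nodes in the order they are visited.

14 2 10 1 7 16 6 11 12 15 5 8 13 4 9 3

Visit 14; enqueue 2, 10 → queue [2, 10]
Visit 2; enqueue 1 → queue [10, 1]
Visit 10; enqueue 7, 16, 6, 11, 12, 15, 5, 8 → queue [1, 7, 16, 6, 11, 12, 15, 5, 8]
Visit 1 → queue [7, 16, 6, 11, 12, 15, 5, 8]
Visit 7; enqueue 13, 4 → queue [16, 6, 11, 12, 15, 5, 8, 13, 4]
Visit 16 → queue [6, 11, 12, 15, 5, 8, 13, 4]
Visit 6 → queue [11, 12, 15, 5, 8, 13, 4]
Visit 11; enqueue 9 → queue [12, 15, 5, 8, 13, 4, 9]
Visit 12 → queue [15, 5, 8, 13, 4, 9]
Visit 15 → queue [5, 8, 13, 4, 9]
Visit 5 → queue [8, 13, 4, 9]
Visit 8; enqueue 3 → queue [13, 4, 9, 3]
Visit 13 → queue [4, 9, 3]
Visit 4 → queue [9, 3]
Visit 9 → queue [3]
Visit 3 → queue []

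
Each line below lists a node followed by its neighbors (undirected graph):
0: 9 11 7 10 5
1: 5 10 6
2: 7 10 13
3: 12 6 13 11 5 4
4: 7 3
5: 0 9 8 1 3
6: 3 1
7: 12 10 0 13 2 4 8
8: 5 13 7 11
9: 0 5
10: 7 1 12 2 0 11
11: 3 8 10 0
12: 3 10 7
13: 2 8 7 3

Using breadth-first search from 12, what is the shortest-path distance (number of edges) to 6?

Level 0: 12
Level 1: 3, 7, 10
Level 2: 0, 1, 2, 4, 5, 6, 8, 11, 13
Level 3: 9
6 first appears at level 2.

2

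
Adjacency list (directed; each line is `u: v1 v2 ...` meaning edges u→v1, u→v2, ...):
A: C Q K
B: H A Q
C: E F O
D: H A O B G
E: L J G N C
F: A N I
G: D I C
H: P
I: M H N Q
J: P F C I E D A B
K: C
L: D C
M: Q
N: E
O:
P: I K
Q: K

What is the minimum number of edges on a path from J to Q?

2

Level 0: J
Level 1: A, B, C, D, E, F, I, P
Level 2: G, H, K, L, M, N, O, Q
Q first appears at level 2.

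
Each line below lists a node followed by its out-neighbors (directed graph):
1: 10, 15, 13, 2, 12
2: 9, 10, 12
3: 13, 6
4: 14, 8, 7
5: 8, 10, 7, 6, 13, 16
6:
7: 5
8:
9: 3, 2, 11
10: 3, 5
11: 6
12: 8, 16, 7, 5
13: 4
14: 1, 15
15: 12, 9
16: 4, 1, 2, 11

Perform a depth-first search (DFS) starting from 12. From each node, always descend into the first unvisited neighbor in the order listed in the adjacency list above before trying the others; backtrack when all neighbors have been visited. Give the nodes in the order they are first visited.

12, 8, 16, 4, 14, 1, 10, 3, 13, 6, 5, 7, 15, 9, 2, 11

Visit 12
12 → 8
12 → 16
16 → 4
4 → 14
14 → 1
1 → 10
10 → 3
3 → 13
3 → 6
10 → 5
5 → 7
1 → 15
15 → 9
9 → 2
9 → 11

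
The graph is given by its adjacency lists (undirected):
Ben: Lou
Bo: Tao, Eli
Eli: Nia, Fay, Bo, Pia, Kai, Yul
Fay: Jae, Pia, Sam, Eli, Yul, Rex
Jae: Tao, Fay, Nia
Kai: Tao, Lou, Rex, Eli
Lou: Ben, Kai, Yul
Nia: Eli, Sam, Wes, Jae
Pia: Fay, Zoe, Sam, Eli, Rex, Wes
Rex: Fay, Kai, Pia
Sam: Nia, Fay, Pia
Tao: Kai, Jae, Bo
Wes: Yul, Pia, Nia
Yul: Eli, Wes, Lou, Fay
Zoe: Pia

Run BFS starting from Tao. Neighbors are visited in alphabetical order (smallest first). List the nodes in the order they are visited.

Tao → Bo → Jae → Kai → Eli → Fay → Nia → Lou → Rex → Pia → Yul → Sam → Wes → Ben → Zoe

Visit Tao; enqueue Bo, Jae, Kai → queue [Bo, Jae, Kai]
Visit Bo; enqueue Eli → queue [Jae, Kai, Eli]
Visit Jae; enqueue Fay, Nia → queue [Kai, Eli, Fay, Nia]
Visit Kai; enqueue Lou, Rex → queue [Eli, Fay, Nia, Lou, Rex]
Visit Eli; enqueue Pia, Yul → queue [Fay, Nia, Lou, Rex, Pia, Yul]
Visit Fay; enqueue Sam → queue [Nia, Lou, Rex, Pia, Yul, Sam]
Visit Nia; enqueue Wes → queue [Lou, Rex, Pia, Yul, Sam, Wes]
Visit Lou; enqueue Ben → queue [Rex, Pia, Yul, Sam, Wes, Ben]
Visit Rex → queue [Pia, Yul, Sam, Wes, Ben]
Visit Pia; enqueue Zoe → queue [Yul, Sam, Wes, Ben, Zoe]
Visit Yul → queue [Sam, Wes, Ben, Zoe]
Visit Sam → queue [Wes, Ben, Zoe]
Visit Wes → queue [Ben, Zoe]
Visit Ben → queue [Zoe]
Visit Zoe → queue []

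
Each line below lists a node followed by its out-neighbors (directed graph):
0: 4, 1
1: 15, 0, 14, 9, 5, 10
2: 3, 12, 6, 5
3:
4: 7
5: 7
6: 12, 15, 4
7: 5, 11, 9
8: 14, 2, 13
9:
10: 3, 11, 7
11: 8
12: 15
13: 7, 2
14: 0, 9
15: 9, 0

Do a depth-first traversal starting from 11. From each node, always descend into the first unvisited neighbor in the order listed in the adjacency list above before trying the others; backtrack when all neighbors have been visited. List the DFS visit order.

Visit 11
11 → 8
8 → 14
14 → 0
0 → 4
4 → 7
7 → 5
7 → 9
0 → 1
1 → 15
1 → 10
10 → 3
8 → 2
2 → 12
2 → 6
8 → 13

11 8 14 0 4 7 5 9 1 15 10 3 2 12 6 13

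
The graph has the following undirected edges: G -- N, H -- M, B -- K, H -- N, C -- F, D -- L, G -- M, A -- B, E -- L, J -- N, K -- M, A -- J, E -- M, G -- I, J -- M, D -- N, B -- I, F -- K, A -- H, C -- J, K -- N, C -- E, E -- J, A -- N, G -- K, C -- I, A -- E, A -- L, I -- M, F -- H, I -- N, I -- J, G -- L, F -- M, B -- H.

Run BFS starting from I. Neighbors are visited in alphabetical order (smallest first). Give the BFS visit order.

I -> B -> C -> G -> J -> M -> N -> A -> H -> K -> E -> F -> L -> D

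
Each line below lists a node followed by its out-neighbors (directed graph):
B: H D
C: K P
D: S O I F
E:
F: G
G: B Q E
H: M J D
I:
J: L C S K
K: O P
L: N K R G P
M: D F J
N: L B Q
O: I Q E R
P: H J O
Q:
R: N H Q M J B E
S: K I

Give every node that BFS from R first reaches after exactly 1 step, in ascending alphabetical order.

B, E, H, J, M, N, Q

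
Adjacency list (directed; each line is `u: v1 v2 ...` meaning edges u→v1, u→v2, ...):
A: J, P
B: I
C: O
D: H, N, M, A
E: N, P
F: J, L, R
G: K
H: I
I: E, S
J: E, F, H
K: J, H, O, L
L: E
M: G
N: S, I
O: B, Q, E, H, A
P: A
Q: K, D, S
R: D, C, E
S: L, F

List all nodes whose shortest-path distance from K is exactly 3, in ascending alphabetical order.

D, N, P, R, S

Level 0: K
Level 1: H, J, L, O
Level 2: A, B, E, F, I, Q
Level 3: D, N, P, R, S
Level 4: C, M
Level 5: G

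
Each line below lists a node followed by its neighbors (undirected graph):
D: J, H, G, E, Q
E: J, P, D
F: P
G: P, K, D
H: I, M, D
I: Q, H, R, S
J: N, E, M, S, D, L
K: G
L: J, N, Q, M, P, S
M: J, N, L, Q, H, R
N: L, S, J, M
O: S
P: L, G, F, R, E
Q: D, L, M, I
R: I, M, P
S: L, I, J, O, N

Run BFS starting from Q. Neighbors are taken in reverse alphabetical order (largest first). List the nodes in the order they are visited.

Visit Q; enqueue M, L, I, D → queue [M, L, I, D]
Visit M; enqueue R, N, J, H → queue [L, I, D, R, N, J, H]
Visit L; enqueue S, P → queue [I, D, R, N, J, H, S, P]
Visit I → queue [D, R, N, J, H, S, P]
Visit D; enqueue G, E → queue [R, N, J, H, S, P, G, E]
Visit R → queue [N, J, H, S, P, G, E]
Visit N → queue [J, H, S, P, G, E]
Visit J → queue [H, S, P, G, E]
Visit H → queue [S, P, G, E]
Visit S; enqueue O → queue [P, G, E, O]
Visit P; enqueue F → queue [G, E, O, F]
Visit G; enqueue K → queue [E, O, F, K]
Visit E → queue [O, F, K]
Visit O → queue [F, K]
Visit F → queue [K]
Visit K → queue []

Q M L I D R N J H S P G E O F K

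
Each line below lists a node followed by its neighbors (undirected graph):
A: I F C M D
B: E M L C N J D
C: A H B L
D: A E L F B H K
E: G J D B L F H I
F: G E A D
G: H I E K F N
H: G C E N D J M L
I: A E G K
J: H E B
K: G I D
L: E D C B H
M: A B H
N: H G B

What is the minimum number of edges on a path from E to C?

Level 0: E
Level 1: B, D, F, G, H, I, J, L
Level 2: A, C, K, M, N
C first appears at level 2.

2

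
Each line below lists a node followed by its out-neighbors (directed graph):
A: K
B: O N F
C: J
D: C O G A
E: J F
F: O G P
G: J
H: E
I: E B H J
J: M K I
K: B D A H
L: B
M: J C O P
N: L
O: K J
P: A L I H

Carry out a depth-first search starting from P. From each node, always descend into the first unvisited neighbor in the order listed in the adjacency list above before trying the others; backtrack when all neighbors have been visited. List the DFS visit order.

Visit P
P → A
A → K
K → B
B → O
O → J
J → M
M → C
J → I
I → E
E → F
F → G
I → H
B → N
N → L
K → D

P, A, K, B, O, J, M, C, I, E, F, G, H, N, L, D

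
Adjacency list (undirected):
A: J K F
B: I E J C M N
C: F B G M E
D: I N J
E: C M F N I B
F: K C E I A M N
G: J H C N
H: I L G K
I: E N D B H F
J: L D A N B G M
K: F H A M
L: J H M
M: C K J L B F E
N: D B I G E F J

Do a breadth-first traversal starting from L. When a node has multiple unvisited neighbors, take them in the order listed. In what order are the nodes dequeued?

L -> J -> H -> M -> D -> A -> N -> B -> G -> I -> K -> C -> F -> E

Visit L; enqueue J, H, M → queue [J, H, M]
Visit J; enqueue D, A, N, B, G → queue [H, M, D, A, N, B, G]
Visit H; enqueue I, K → queue [M, D, A, N, B, G, I, K]
Visit M; enqueue C, F, E → queue [D, A, N, B, G, I, K, C, F, E]
Visit D → queue [A, N, B, G, I, K, C, F, E]
Visit A → queue [N, B, G, I, K, C, F, E]
Visit N → queue [B, G, I, K, C, F, E]
Visit B → queue [G, I, K, C, F, E]
Visit G → queue [I, K, C, F, E]
Visit I → queue [K, C, F, E]
Visit K → queue [C, F, E]
Visit C → queue [F, E]
Visit F → queue [E]
Visit E → queue []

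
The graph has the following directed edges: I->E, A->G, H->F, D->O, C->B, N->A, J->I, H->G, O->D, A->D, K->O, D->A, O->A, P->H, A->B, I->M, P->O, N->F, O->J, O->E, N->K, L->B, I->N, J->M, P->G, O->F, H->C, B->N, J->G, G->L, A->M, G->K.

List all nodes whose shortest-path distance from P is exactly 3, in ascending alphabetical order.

B, I, M

Level 0: P
Level 1: G, H, O
Level 2: A, C, D, E, F, J, K, L
Level 3: B, I, M
Level 4: N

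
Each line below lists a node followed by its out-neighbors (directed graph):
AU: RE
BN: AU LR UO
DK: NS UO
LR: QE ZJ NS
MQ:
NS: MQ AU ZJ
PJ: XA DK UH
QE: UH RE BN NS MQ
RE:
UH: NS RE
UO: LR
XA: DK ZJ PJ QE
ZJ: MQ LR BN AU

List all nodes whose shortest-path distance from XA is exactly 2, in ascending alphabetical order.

Level 0: XA
Level 1: DK, PJ, QE, ZJ
Level 2: AU, BN, LR, MQ, NS, RE, UH, UO

AU, BN, LR, MQ, NS, RE, UH, UO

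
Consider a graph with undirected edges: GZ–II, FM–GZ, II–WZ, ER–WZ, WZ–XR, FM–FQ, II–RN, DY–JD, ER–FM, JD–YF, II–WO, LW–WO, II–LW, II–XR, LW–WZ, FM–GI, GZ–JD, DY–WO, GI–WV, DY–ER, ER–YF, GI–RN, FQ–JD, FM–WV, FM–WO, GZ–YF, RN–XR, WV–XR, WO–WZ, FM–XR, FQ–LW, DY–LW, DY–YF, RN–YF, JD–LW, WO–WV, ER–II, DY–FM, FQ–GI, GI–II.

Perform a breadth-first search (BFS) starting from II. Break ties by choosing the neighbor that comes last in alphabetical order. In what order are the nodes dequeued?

Visit II; enqueue XR, WZ, WO, RN, LW, GZ, GI, ER → queue [XR, WZ, WO, RN, LW, GZ, GI, ER]
Visit XR; enqueue WV, FM → queue [WZ, WO, RN, LW, GZ, GI, ER, WV, FM]
Visit WZ → queue [WO, RN, LW, GZ, GI, ER, WV, FM]
Visit WO; enqueue DY → queue [RN, LW, GZ, GI, ER, WV, FM, DY]
Visit RN; enqueue YF → queue [LW, GZ, GI, ER, WV, FM, DY, YF]
Visit LW; enqueue JD, FQ → queue [GZ, GI, ER, WV, FM, DY, YF, JD, FQ]
Visit GZ → queue [GI, ER, WV, FM, DY, YF, JD, FQ]
Visit GI → queue [ER, WV, FM, DY, YF, JD, FQ]
Visit ER → queue [WV, FM, DY, YF, JD, FQ]
Visit WV → queue [FM, DY, YF, JD, FQ]
Visit FM → queue [DY, YF, JD, FQ]
Visit DY → queue [YF, JD, FQ]
Visit YF → queue [JD, FQ]
Visit JD → queue [FQ]
Visit FQ → queue []

II -> XR -> WZ -> WO -> RN -> LW -> GZ -> GI -> ER -> WV -> FM -> DY -> YF -> JD -> FQ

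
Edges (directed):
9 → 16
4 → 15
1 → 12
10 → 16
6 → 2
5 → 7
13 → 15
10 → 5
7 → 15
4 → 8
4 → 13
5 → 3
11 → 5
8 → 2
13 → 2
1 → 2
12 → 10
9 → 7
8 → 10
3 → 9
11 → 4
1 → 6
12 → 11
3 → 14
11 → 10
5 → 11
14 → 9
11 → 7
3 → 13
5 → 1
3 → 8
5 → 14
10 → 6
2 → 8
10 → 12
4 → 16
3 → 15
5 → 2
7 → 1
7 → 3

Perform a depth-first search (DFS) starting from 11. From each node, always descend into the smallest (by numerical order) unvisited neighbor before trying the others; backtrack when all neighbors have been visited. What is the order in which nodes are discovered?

Visit 11
11 → 4
4 → 8
8 → 2
8 → 10
10 → 5
5 → 1
1 → 6
1 → 12
5 → 3
3 → 9
9 → 7
7 → 15
9 → 16
3 → 13
3 → 14

11 -> 4 -> 8 -> 2 -> 10 -> 5 -> 1 -> 6 -> 12 -> 3 -> 9 -> 7 -> 15 -> 16 -> 13 -> 14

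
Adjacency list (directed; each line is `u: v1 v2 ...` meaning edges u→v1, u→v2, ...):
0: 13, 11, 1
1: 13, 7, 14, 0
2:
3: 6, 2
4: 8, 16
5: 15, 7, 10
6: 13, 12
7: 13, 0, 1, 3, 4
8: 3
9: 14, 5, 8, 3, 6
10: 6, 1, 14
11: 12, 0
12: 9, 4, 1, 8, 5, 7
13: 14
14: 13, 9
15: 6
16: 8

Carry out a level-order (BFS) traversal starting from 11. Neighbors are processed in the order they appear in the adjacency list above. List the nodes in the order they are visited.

11 → 12 → 0 → 9 → 4 → 1 → 8 → 5 → 7 → 13 → 14 → 3 → 6 → 16 → 15 → 10 → 2

Visit 11; enqueue 12, 0 → queue [12, 0]
Visit 12; enqueue 9, 4, 1, 8, 5, 7 → queue [0, 9, 4, 1, 8, 5, 7]
Visit 0; enqueue 13 → queue [9, 4, 1, 8, 5, 7, 13]
Visit 9; enqueue 14, 3, 6 → queue [4, 1, 8, 5, 7, 13, 14, 3, 6]
Visit 4; enqueue 16 → queue [1, 8, 5, 7, 13, 14, 3, 6, 16]
Visit 1 → queue [8, 5, 7, 13, 14, 3, 6, 16]
Visit 8 → queue [5, 7, 13, 14, 3, 6, 16]
Visit 5; enqueue 15, 10 → queue [7, 13, 14, 3, 6, 16, 15, 10]
Visit 7 → queue [13, 14, 3, 6, 16, 15, 10]
Visit 13 → queue [14, 3, 6, 16, 15, 10]
Visit 14 → queue [3, 6, 16, 15, 10]
Visit 3; enqueue 2 → queue [6, 16, 15, 10, 2]
Visit 6 → queue [16, 15, 10, 2]
Visit 16 → queue [15, 10, 2]
Visit 15 → queue [10, 2]
Visit 10 → queue [2]
Visit 2 → queue []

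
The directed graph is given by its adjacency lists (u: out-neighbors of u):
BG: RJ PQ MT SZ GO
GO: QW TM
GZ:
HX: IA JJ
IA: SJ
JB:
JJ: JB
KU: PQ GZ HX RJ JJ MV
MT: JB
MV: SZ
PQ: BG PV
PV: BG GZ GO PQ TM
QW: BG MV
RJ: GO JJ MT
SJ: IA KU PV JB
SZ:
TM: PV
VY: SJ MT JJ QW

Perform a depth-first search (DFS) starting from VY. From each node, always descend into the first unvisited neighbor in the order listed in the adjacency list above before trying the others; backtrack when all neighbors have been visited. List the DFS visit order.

VY SJ IA KU PQ BG RJ GO QW MV SZ TM PV GZ JJ JB MT HX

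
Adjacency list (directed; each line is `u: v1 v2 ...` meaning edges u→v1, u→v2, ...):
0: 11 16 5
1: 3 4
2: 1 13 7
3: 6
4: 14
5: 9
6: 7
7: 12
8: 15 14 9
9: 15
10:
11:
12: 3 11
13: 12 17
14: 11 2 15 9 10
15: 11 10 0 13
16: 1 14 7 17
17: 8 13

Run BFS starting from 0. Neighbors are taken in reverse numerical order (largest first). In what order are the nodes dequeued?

Visit 0; enqueue 16, 11, 5 → queue [16, 11, 5]
Visit 16; enqueue 17, 14, 7, 1 → queue [11, 5, 17, 14, 7, 1]
Visit 11 → queue [5, 17, 14, 7, 1]
Visit 5; enqueue 9 → queue [17, 14, 7, 1, 9]
Visit 17; enqueue 13, 8 → queue [14, 7, 1, 9, 13, 8]
Visit 14; enqueue 15, 10, 2 → queue [7, 1, 9, 13, 8, 15, 10, 2]
Visit 7; enqueue 12 → queue [1, 9, 13, 8, 15, 10, 2, 12]
Visit 1; enqueue 4, 3 → queue [9, 13, 8, 15, 10, 2, 12, 4, 3]
Visit 9 → queue [13, 8, 15, 10, 2, 12, 4, 3]
Visit 13 → queue [8, 15, 10, 2, 12, 4, 3]
Visit 8 → queue [15, 10, 2, 12, 4, 3]
Visit 15 → queue [10, 2, 12, 4, 3]
Visit 10 → queue [2, 12, 4, 3]
Visit 2 → queue [12, 4, 3]
Visit 12 → queue [4, 3]
Visit 4 → queue [3]
Visit 3; enqueue 6 → queue [6]
Visit 6 → queue []

0 → 16 → 11 → 5 → 17 → 14 → 7 → 1 → 9 → 13 → 8 → 15 → 10 → 2 → 12 → 4 → 3 → 6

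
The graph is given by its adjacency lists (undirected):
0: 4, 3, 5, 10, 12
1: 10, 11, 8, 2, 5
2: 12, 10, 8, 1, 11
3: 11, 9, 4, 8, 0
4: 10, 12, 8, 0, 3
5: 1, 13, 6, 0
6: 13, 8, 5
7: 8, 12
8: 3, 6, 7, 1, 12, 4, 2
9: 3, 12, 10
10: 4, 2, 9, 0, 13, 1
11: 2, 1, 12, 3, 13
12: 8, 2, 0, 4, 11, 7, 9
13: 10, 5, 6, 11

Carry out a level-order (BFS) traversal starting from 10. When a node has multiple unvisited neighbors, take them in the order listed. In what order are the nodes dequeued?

Visit 10; enqueue 4, 2, 9, 0, 13, 1 → queue [4, 2, 9, 0, 13, 1]
Visit 4; enqueue 12, 8, 3 → queue [2, 9, 0, 13, 1, 12, 8, 3]
Visit 2; enqueue 11 → queue [9, 0, 13, 1, 12, 8, 3, 11]
Visit 9 → queue [0, 13, 1, 12, 8, 3, 11]
Visit 0; enqueue 5 → queue [13, 1, 12, 8, 3, 11, 5]
Visit 13; enqueue 6 → queue [1, 12, 8, 3, 11, 5, 6]
Visit 1 → queue [12, 8, 3, 11, 5, 6]
Visit 12; enqueue 7 → queue [8, 3, 11, 5, 6, 7]
Visit 8 → queue [3, 11, 5, 6, 7]
Visit 3 → queue [11, 5, 6, 7]
Visit 11 → queue [5, 6, 7]
Visit 5 → queue [6, 7]
Visit 6 → queue [7]
Visit 7 → queue []

10, 4, 2, 9, 0, 13, 1, 12, 8, 3, 11, 5, 6, 7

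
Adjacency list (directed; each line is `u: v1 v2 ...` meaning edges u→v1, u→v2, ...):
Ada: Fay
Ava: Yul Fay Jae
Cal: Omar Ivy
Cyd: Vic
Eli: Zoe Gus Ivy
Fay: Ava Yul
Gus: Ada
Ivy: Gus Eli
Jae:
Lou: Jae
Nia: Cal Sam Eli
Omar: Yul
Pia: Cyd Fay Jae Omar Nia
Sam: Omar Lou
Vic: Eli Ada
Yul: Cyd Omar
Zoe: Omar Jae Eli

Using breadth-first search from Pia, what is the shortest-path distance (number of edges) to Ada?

3

Level 0: Pia
Level 1: Cyd, Fay, Jae, Nia, Omar
Level 2: Ava, Cal, Eli, Sam, Vic, Yul
Level 3: Ada, Gus, Ivy, Lou, Zoe
Ada first appears at level 3.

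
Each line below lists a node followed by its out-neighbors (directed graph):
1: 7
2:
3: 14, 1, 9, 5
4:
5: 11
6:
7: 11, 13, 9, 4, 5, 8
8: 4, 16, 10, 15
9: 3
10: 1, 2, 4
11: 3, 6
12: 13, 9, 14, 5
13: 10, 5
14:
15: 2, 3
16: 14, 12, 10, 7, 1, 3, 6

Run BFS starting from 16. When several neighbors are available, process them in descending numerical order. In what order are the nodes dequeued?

Visit 16; enqueue 14, 12, 10, 7, 6, 3, 1 → queue [14, 12, 10, 7, 6, 3, 1]
Visit 14 → queue [12, 10, 7, 6, 3, 1]
Visit 12; enqueue 13, 9, 5 → queue [10, 7, 6, 3, 1, 13, 9, 5]
Visit 10; enqueue 4, 2 → queue [7, 6, 3, 1, 13, 9, 5, 4, 2]
Visit 7; enqueue 11, 8 → queue [6, 3, 1, 13, 9, 5, 4, 2, 11, 8]
Visit 6 → queue [3, 1, 13, 9, 5, 4, 2, 11, 8]
Visit 3 → queue [1, 13, 9, 5, 4, 2, 11, 8]
Visit 1 → queue [13, 9, 5, 4, 2, 11, 8]
Visit 13 → queue [9, 5, 4, 2, 11, 8]
Visit 9 → queue [5, 4, 2, 11, 8]
Visit 5 → queue [4, 2, 11, 8]
Visit 4 → queue [2, 11, 8]
Visit 2 → queue [11, 8]
Visit 11 → queue [8]
Visit 8; enqueue 15 → queue [15]
Visit 15 → queue []

16, 14, 12, 10, 7, 6, 3, 1, 13, 9, 5, 4, 2, 11, 8, 15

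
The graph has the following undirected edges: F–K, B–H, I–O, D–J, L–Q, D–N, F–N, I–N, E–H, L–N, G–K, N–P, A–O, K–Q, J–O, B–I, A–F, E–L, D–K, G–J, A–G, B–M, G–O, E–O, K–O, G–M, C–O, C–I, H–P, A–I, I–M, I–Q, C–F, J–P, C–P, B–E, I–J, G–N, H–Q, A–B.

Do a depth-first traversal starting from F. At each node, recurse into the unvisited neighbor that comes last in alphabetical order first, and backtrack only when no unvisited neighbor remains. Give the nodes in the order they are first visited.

Visit F
F → N
N → P
P → J
J → O
O → K
K → Q
Q → L
L → E
E → H
H → B
B → M
M → I
I → C
I → A
A → G
K → D

F, N, P, J, O, K, Q, L, E, H, B, M, I, C, A, G, D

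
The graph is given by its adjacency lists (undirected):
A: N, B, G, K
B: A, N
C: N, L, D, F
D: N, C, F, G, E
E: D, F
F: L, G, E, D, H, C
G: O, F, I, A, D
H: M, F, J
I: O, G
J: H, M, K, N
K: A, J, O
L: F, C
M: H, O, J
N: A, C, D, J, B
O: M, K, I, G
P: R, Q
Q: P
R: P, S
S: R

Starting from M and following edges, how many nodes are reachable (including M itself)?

BFS from M visits: M, H, J, O, F, K, N, G, I, C, D, E, L, A, B
Reachable nodes: 15 of 19 total.

15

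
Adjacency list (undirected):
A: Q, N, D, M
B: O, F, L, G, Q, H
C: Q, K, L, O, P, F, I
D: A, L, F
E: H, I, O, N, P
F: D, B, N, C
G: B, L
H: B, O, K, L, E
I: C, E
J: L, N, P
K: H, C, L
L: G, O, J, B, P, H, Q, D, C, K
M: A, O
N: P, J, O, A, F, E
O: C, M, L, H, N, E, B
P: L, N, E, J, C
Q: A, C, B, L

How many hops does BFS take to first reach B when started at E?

2

Level 0: E
Level 1: H, I, N, O, P
Level 2: A, B, C, F, J, K, L, M
Level 3: D, G, Q
B first appears at level 2.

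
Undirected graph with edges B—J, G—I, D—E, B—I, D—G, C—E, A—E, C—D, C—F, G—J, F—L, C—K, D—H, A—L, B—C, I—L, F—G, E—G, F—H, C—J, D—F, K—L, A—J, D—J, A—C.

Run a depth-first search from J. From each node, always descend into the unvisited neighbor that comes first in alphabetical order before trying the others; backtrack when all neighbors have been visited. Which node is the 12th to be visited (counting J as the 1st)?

K

Visit J
J → A
A → C
C → B
B → I
I → G
G → D
D → E
D → F
F → H
F → L
L → K

Visit order: J, A, C, B, I, G, D, E, F, H, L, K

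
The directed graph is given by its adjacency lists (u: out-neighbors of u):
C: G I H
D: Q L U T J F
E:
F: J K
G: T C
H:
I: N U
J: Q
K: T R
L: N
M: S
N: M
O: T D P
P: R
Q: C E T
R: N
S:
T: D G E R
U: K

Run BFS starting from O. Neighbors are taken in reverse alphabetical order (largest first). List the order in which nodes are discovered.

O -> T -> P -> D -> R -> G -> E -> U -> Q -> L -> J -> F -> N -> C -> K -> M -> I -> H -> S

Visit O; enqueue T, P, D → queue [T, P, D]
Visit T; enqueue R, G, E → queue [P, D, R, G, E]
Visit P → queue [D, R, G, E]
Visit D; enqueue U, Q, L, J, F → queue [R, G, E, U, Q, L, J, F]
Visit R; enqueue N → queue [G, E, U, Q, L, J, F, N]
Visit G; enqueue C → queue [E, U, Q, L, J, F, N, C]
Visit E → queue [U, Q, L, J, F, N, C]
Visit U; enqueue K → queue [Q, L, J, F, N, C, K]
Visit Q → queue [L, J, F, N, C, K]
Visit L → queue [J, F, N, C, K]
Visit J → queue [F, N, C, K]
Visit F → queue [N, C, K]
Visit N; enqueue M → queue [C, K, M]
Visit C; enqueue I, H → queue [K, M, I, H]
Visit K → queue [M, I, H]
Visit M; enqueue S → queue [I, H, S]
Visit I → queue [H, S]
Visit H → queue [S]
Visit S → queue []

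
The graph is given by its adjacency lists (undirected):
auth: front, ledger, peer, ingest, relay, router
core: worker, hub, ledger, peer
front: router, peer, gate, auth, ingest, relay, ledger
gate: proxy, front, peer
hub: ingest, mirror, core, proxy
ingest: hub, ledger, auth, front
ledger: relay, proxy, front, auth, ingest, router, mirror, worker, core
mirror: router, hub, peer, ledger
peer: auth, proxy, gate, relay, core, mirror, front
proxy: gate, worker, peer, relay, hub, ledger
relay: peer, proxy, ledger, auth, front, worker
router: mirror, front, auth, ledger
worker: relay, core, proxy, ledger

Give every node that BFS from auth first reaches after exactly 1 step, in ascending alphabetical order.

front, ingest, ledger, peer, relay, router

Level 0: auth
Level 1: front, ingest, ledger, peer, relay, router
Level 2: core, gate, hub, mirror, proxy, worker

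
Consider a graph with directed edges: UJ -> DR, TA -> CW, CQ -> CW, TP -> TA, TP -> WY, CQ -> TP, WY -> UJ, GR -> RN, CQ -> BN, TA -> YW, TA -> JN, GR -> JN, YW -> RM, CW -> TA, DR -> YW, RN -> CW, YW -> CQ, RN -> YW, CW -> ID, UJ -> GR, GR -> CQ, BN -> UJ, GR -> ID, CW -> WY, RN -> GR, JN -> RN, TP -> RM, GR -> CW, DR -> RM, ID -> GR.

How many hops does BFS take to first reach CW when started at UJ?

2

Level 0: UJ
Level 1: DR, GR
Level 2: CQ, CW, ID, JN, RM, RN, YW
Level 3: BN, TA, TP, WY
CW first appears at level 2.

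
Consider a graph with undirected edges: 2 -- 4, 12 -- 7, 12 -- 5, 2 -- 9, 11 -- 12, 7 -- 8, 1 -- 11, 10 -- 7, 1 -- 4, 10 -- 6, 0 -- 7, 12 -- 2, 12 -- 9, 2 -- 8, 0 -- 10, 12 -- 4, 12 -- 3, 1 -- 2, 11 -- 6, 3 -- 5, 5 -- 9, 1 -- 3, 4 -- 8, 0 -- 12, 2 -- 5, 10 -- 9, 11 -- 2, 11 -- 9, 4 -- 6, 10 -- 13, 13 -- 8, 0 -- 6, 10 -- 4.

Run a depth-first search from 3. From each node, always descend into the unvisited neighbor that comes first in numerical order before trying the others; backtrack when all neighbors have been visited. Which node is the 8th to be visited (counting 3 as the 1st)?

8

Visit 3
3 → 1
1 → 2
2 → 4
4 → 6
6 → 0
0 → 7
7 → 8
8 → 13
13 → 10
10 → 9
9 → 5
5 → 12
12 → 11

Visit order: 3, 1, 2, 4, 6, 0, 7, 8, 13, 10, 9, 5, 12, 11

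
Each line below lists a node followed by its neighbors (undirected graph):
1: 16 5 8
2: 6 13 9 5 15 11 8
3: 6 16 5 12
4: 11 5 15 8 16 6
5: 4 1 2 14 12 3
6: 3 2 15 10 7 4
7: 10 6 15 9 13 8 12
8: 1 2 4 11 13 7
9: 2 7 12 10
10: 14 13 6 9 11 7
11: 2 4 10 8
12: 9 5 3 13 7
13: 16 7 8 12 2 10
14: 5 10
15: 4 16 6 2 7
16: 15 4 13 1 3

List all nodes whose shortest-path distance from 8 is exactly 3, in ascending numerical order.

3, 14

Level 0: 8
Level 1: 1, 2, 4, 7, 11, 13
Level 2: 5, 6, 9, 10, 12, 15, 16
Level 3: 3, 14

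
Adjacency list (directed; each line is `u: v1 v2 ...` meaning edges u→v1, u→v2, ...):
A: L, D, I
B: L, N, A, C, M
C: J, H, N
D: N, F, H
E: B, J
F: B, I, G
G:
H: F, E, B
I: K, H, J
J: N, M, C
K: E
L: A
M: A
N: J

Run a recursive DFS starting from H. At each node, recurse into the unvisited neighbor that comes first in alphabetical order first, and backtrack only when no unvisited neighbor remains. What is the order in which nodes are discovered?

H, B, A, D, F, G, I, J, C, N, M, K, E, L

Visit H
H → B
B → A
A → D
D → F
F → G
F → I
I → J
J → C
C → N
J → M
I → K
K → E
A → L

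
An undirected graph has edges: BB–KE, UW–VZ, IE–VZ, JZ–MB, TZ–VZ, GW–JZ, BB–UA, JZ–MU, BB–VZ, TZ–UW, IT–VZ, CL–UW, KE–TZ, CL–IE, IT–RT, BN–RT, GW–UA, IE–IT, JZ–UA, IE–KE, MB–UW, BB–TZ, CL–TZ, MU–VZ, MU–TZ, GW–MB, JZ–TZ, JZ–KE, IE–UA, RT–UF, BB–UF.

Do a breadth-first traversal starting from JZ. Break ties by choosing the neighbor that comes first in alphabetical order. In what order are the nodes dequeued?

JZ, GW, KE, MB, MU, TZ, UA, BB, IE, UW, VZ, CL, UF, IT, RT, BN

Visit JZ; enqueue GW, KE, MB, MU, TZ, UA → queue [GW, KE, MB, MU, TZ, UA]
Visit GW → queue [KE, MB, MU, TZ, UA]
Visit KE; enqueue BB, IE → queue [MB, MU, TZ, UA, BB, IE]
Visit MB; enqueue UW → queue [MU, TZ, UA, BB, IE, UW]
Visit MU; enqueue VZ → queue [TZ, UA, BB, IE, UW, VZ]
Visit TZ; enqueue CL → queue [UA, BB, IE, UW, VZ, CL]
Visit UA → queue [BB, IE, UW, VZ, CL]
Visit BB; enqueue UF → queue [IE, UW, VZ, CL, UF]
Visit IE; enqueue IT → queue [UW, VZ, CL, UF, IT]
Visit UW → queue [VZ, CL, UF, IT]
Visit VZ → queue [CL, UF, IT]
Visit CL → queue [UF, IT]
Visit UF; enqueue RT → queue [IT, RT]
Visit IT → queue [RT]
Visit RT; enqueue BN → queue [BN]
Visit BN → queue []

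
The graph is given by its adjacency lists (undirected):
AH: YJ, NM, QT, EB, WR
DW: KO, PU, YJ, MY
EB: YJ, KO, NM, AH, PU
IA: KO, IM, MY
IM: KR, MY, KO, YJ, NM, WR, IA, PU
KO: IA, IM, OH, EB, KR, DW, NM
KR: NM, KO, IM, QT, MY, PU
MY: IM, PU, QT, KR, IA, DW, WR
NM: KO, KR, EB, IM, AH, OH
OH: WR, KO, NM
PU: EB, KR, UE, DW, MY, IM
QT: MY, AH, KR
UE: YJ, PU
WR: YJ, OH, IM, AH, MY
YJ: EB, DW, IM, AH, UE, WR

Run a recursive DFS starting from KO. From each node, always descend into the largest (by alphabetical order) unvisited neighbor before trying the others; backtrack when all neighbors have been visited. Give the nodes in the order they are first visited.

Visit KO
KO → OH
OH → WR
WR → YJ
YJ → UE
UE → PU
PU → MY
MY → QT
QT → KR
KR → NM
NM → IM
IM → IA
NM → EB
EB → AH
MY → DW

KO OH WR YJ UE PU MY QT KR NM IM IA EB AH DW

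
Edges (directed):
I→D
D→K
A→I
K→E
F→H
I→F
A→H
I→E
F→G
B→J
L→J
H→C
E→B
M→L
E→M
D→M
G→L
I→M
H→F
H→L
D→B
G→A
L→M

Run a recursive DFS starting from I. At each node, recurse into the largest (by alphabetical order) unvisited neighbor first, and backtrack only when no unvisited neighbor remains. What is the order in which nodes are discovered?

Visit I
I → M
M → L
L → J
I → F
F → H
H → C
F → G
G → A
I → E
E → B
I → D
D → K

I, M, L, J, F, H, C, G, A, E, B, D, K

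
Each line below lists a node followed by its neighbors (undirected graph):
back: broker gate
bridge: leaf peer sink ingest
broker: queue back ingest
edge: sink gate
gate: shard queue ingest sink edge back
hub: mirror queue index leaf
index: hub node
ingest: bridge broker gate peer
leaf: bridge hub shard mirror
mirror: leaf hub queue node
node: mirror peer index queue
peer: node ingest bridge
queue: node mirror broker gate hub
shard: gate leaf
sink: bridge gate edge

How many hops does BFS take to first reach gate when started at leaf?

Level 0: leaf
Level 1: bridge, hub, mirror, shard
Level 2: gate, index, ingest, node, peer, queue, sink
Level 3: back, broker, edge
gate first appears at level 2.

2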